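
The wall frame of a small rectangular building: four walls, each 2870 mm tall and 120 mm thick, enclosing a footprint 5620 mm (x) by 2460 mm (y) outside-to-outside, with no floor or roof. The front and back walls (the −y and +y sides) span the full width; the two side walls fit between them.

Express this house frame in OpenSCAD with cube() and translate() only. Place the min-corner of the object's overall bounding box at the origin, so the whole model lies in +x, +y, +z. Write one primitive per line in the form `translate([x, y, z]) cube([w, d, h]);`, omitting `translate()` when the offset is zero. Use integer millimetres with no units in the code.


cube([5620, 120, 2870]);
translate([0, 2340, 0]) cube([5620, 120, 2870]);
translate([0, 120, 0]) cube([120, 2220, 2870]);
translate([5500, 120, 0]) cube([120, 2220, 2870]);


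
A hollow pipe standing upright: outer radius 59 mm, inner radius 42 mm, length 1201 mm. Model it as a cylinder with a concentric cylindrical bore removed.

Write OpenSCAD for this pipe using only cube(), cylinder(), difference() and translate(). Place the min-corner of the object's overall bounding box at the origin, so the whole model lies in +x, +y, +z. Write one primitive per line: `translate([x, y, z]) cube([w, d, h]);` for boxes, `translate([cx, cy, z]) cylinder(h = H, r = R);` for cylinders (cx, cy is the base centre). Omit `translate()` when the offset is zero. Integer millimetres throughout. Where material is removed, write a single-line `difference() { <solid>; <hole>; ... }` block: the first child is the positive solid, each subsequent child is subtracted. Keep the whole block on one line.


difference() { translate([59, 59, 0]) cylinder(h = 1201, r = 59); translate([59, 59, 0]) cylinder(h = 1201, r = 42); }


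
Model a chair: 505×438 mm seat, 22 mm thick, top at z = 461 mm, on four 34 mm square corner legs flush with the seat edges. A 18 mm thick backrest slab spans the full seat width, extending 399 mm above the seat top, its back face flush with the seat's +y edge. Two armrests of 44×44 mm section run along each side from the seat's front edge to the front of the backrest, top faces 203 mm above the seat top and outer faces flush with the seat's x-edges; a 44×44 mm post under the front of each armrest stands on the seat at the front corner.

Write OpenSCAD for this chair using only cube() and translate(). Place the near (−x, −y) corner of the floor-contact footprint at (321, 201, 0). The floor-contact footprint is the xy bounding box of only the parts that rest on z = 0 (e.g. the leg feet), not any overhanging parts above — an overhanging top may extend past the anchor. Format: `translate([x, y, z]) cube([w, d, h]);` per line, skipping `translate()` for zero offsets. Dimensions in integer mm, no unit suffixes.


translate([321, 201, 439]) cube([505, 438, 22]);
translate([321, 201, 0]) cube([34, 34, 439]);
translate([792, 201, 0]) cube([34, 34, 439]);
translate([321, 605, 0]) cube([34, 34, 439]);
translate([792, 605, 0]) cube([34, 34, 439]);
translate([321, 621, 461]) cube([505, 18, 399]);
translate([321, 201, 620]) cube([44, 420, 44]);
translate([782, 201, 620]) cube([44, 420, 44]);
translate([321, 201, 461]) cube([44, 44, 159]);
translate([782, 201, 461]) cube([44, 44, 159]);


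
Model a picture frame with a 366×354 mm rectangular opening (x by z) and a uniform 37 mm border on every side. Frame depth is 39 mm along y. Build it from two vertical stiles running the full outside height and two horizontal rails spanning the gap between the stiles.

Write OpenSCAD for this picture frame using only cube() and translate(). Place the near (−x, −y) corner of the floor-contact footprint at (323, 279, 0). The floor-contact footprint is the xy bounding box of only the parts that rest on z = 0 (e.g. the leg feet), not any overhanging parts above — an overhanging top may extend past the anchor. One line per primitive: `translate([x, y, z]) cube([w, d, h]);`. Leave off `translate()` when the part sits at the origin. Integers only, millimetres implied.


translate([323, 279, 0]) cube([37, 39, 428]);
translate([726, 279, 0]) cube([37, 39, 428]);
translate([360, 279, 0]) cube([366, 39, 37]);
translate([360, 279, 391]) cube([366, 39, 37]);


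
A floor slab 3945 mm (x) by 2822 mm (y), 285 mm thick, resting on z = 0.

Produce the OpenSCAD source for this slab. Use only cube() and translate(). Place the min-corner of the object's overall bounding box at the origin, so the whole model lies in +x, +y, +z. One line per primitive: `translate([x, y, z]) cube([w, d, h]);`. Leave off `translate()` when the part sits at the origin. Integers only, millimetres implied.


cube([3945, 2822, 285]);


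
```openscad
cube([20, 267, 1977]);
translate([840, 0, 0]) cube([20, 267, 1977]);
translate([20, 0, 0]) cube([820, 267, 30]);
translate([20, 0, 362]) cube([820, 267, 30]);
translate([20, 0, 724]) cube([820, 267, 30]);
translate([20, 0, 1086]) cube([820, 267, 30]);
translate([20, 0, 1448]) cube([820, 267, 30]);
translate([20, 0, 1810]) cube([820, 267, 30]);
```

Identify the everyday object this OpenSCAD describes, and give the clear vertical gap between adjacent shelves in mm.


A bookshelf. The clear shelf gap is 332 mm.

Two tall side panels with 6 horizontal boards between them — a bookshelf. The first two shelf undersides are at z = 0 and z = 362; with shelf thickness 30, the clear gap is 362 − 0 − 30 = 332 mm.


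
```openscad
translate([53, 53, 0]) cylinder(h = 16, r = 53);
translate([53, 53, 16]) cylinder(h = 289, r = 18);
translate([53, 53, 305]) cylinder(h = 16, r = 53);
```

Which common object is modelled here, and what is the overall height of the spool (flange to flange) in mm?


A spool. The overall height is 321 mm.

Three coaxial cylinders, large–small–large — a spool. Two 16 mm flanges and a 289 mm core give 16 + 289 + 16 = 321 mm.


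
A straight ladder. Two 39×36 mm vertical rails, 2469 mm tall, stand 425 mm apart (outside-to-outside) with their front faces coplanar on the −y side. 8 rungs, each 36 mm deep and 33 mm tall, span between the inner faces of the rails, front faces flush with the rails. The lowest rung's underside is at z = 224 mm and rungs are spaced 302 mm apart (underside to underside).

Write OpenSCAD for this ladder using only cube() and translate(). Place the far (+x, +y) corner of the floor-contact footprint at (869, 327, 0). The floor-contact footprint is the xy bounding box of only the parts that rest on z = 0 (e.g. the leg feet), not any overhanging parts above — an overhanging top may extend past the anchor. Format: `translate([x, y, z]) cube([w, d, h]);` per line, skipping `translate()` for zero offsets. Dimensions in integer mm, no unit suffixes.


// rung span = 425 - 2*39 = 347
// rung[k] z = 224 + k*302
translate([444, 291, 0]) cube([39, 36, 2469]);
translate([830, 291, 0]) cube([39, 36, 2469]);
translate([483, 291, 224]) cube([347, 36, 33]);
translate([483, 291, 526]) cube([347, 36, 33]);
translate([483, 291, 828]) cube([347, 36, 33]);
translate([483, 291, 1130]) cube([347, 36, 33]);
translate([483, 291, 1432]) cube([347, 36, 33]);
translate([483, 291, 1734]) cube([347, 36, 33]);
translate([483, 291, 2036]) cube([347, 36, 33]);
translate([483, 291, 2338]) cube([347, 36, 33]);


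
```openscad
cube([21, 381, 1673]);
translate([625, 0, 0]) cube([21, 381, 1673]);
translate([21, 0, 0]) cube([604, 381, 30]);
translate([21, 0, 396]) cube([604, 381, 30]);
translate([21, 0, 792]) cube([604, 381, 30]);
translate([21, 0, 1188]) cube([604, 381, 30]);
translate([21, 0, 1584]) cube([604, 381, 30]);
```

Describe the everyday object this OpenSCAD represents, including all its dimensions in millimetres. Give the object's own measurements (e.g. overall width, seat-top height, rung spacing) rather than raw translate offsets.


An open bookshelf. Two side panels, each 21 mm thick, 381 mm deep and 1673 mm tall, stand 646 mm apart (outside-to-outside). Between them sit 5 shelves, each 30 mm thick and 381 mm deep, spanning the full gap between the sides. The bottom shelf rests on the floor (its underside at z = 0) and the clear gap between one shelf's top and the next shelf's underside is 366 mm.


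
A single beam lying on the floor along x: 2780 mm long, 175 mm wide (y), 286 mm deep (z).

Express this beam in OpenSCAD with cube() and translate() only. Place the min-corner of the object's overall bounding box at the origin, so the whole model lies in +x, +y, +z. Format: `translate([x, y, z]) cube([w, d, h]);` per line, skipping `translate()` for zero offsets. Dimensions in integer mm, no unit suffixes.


cube([2780, 175, 286]);


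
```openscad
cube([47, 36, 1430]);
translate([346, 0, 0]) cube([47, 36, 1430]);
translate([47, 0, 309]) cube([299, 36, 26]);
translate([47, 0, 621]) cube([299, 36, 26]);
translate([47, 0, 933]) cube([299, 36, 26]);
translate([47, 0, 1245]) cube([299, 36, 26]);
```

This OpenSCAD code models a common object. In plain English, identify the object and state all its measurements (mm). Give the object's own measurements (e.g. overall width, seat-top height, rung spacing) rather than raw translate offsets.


A straight ladder. Two 47×36 mm vertical rails, 1430 mm tall, stand 393 mm apart (outside-to-outside) with their front faces coplanar on the −y side. 4 rungs, each 36 mm deep and 26 mm tall, span between the inner faces of the rails, front faces flush with the rails. The lowest rung's underside is at z = 309 mm and rungs are spaced 312 mm apart (underside to underside).


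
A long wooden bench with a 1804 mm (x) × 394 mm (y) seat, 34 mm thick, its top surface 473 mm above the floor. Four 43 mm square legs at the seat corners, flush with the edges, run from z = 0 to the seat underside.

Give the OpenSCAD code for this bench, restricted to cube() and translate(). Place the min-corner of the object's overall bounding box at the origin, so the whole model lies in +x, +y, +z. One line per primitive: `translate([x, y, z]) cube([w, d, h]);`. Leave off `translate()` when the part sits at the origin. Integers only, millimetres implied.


// leg_h = 473 − 34 = 439
translate([0, 0, 439]) cube([1804, 394, 34]);
cube([43, 43, 439]);
translate([0, 351, 0]) cube([43, 43, 439]);
translate([1761, 0, 0]) cube([43, 43, 439]);
translate([1761, 351, 0]) cube([43, 43, 439]);


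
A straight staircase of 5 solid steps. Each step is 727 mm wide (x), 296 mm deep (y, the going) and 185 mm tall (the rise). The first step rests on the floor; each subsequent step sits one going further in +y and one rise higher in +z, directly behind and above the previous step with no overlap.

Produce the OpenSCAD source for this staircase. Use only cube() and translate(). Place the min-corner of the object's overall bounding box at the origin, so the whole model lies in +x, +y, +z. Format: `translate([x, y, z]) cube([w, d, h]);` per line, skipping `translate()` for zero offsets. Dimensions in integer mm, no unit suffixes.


cube([727, 296, 185]);
translate([0, 296, 185]) cube([727, 296, 185]);
translate([0, 592, 370]) cube([727, 296, 185]);
translate([0, 888, 555]) cube([727, 296, 185]);
translate([0, 1184, 740]) cube([727, 296, 185]);


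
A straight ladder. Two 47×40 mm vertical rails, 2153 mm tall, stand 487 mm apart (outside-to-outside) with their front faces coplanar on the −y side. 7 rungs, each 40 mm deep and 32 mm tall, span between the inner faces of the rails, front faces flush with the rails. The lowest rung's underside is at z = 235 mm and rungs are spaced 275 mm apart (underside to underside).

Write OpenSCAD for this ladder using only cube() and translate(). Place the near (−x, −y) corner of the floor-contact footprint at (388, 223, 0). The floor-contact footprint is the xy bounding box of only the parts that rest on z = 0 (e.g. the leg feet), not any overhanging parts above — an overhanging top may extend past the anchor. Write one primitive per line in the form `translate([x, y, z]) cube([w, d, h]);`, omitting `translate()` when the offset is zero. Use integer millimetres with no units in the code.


// rung span = 487 - 2*47 = 393
// rung[k] z = 235 + k*275
translate([388, 223, 0]) cube([47, 40, 2153]);
translate([828, 223, 0]) cube([47, 40, 2153]);
translate([435, 223, 235]) cube([393, 40, 32]);
translate([435, 223, 510]) cube([393, 40, 32]);
translate([435, 223, 785]) cube([393, 40, 32]);
translate([435, 223, 1060]) cube([393, 40, 32]);
translate([435, 223, 1335]) cube([393, 40, 32]);
translate([435, 223, 1610]) cube([393, 40, 32]);
translate([435, 223, 1885]) cube([393, 40, 32]);


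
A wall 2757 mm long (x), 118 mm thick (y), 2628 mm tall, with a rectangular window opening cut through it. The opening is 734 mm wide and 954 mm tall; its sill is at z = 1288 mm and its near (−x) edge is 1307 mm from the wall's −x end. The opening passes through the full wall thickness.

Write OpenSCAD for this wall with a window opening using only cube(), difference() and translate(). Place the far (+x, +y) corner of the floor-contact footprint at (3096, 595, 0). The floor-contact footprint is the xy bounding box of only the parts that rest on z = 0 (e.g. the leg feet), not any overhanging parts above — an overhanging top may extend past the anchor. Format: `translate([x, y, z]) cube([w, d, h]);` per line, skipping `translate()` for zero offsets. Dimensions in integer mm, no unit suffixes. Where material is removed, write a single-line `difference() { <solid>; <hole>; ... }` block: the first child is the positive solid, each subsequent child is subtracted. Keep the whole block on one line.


difference() { translate([339, 477, 0]) cube([2757, 118, 2628]); translate([1646, 477, 1288]) cube([734, 118, 954]); }


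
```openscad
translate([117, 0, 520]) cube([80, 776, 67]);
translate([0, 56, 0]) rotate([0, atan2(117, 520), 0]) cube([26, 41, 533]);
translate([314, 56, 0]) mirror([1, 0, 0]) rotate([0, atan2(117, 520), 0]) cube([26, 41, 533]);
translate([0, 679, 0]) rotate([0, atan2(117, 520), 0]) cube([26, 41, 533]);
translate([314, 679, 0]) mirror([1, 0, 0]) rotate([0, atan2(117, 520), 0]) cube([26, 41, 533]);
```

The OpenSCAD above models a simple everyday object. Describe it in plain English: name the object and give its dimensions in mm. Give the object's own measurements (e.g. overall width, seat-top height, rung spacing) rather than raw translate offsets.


A sawhorse. A 80×776×67 mm beam (x, y, z) sits on two A-frame leg pairs. Each pair is two raked legs of 26×41 mm section (41 mm along y) splaying symmetrically in x. Each leg rises 520 mm vertically over 117 mm of horizontal reach and is 533 mm long along its own axis. Every leg's outer bottom edge rests on the floor and its outer top edge meets a bottom edge of the beam — the left legs (tilting toward +x) meet the beam's −x bottom edge, the right legs (their mirror images, tilting toward −x) meet its +x bottom edge — so the leg tops tuck under the beam, the beam's underside is 520 mm above the floor, and the feet are 314 mm apart outside-to-outside with the beam centred between them. The two leg pairs are set in 56 mm from either end of the beam.


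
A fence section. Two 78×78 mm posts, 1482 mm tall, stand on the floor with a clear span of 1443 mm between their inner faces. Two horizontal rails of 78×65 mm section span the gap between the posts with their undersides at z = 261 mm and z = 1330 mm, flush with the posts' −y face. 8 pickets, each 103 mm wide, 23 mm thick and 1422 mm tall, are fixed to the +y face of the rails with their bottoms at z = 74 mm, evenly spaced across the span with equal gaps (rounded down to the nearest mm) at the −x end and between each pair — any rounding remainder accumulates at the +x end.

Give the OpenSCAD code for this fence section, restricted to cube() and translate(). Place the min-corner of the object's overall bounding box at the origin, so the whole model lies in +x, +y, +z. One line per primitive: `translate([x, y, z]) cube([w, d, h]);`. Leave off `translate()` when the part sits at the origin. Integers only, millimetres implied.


cube([78, 78, 1482]);
translate([1521, 0, 0]) cube([78, 78, 1482]);
translate([78, 0, 261]) cube([1443, 78, 65]);
translate([78, 0, 1330]) cube([1443, 78, 65]);
translate([146, 78, 74]) cube([103, 23, 1422]);
translate([317, 78, 74]) cube([103, 23, 1422]);
translate([488, 78, 74]) cube([103, 23, 1422]);
translate([659, 78, 74]) cube([103, 23, 1422]);
translate([830, 78, 74]) cube([103, 23, 1422]);
translate([1001, 78, 74]) cube([103, 23, 1422]);
translate([1172, 78, 74]) cube([103, 23, 1422]);
translate([1343, 78, 74]) cube([103, 23, 1422]);


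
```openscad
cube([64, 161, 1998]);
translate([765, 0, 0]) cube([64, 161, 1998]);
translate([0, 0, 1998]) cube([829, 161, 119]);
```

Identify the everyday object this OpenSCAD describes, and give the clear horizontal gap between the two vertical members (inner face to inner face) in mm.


A door frame. The clear opening width is 701 mm.

Two 1998 mm tall posts with a header on top — a door frame. The left jamb is 64 mm wide at x = 0; the right jamb starts at x = 765. The clear opening is 765 − 64 = 701 mm.


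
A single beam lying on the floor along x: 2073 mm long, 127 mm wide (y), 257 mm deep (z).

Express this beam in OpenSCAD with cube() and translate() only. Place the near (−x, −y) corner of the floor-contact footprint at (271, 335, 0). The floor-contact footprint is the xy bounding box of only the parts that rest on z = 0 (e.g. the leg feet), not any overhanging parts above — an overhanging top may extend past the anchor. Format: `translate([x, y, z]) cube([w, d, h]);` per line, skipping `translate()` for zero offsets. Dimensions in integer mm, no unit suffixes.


translate([271, 335, 0]) cube([2073, 127, 257]);


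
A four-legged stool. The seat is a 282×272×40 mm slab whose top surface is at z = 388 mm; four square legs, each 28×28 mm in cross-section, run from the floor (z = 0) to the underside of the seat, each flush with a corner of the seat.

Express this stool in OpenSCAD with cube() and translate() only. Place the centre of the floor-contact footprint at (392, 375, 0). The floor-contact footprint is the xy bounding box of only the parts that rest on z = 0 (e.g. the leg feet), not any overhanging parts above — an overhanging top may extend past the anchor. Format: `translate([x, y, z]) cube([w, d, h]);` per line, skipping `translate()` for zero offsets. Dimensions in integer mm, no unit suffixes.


translate([251, 239, 348]) cube([282, 272, 40]);
translate([251, 239, 0]) cube([28, 28, 348]);
translate([505, 239, 0]) cube([28, 28, 348]);
translate([251, 483, 0]) cube([28, 28, 348]);
translate([505, 483, 0]) cube([28, 28, 348]);


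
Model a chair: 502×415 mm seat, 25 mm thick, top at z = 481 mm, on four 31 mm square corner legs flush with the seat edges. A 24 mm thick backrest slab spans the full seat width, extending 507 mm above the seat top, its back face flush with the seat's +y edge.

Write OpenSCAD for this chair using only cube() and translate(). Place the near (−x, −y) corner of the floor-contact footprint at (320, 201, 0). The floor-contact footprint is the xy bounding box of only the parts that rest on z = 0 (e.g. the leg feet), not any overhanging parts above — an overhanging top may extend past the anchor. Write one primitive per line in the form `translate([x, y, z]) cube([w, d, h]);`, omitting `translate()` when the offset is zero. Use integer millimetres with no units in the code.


// leg_h = 481 - 25 = 456
translate([320, 201, 456]) cube([502, 415, 25]);
translate([320, 201, 0]) cube([31, 31, 456]);
translate([791, 201, 0]) cube([31, 31, 456]);
translate([320, 585, 0]) cube([31, 31, 456]);
translate([791, 585, 0]) cube([31, 31, 456]);
translate([320, 592, 481]) cube([502, 24, 507]);


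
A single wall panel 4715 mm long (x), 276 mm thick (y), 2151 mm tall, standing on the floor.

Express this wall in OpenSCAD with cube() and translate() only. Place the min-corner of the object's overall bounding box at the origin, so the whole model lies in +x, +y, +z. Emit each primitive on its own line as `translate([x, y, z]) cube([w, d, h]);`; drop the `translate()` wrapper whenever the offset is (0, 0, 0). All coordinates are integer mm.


cube([4715, 276, 2151]);


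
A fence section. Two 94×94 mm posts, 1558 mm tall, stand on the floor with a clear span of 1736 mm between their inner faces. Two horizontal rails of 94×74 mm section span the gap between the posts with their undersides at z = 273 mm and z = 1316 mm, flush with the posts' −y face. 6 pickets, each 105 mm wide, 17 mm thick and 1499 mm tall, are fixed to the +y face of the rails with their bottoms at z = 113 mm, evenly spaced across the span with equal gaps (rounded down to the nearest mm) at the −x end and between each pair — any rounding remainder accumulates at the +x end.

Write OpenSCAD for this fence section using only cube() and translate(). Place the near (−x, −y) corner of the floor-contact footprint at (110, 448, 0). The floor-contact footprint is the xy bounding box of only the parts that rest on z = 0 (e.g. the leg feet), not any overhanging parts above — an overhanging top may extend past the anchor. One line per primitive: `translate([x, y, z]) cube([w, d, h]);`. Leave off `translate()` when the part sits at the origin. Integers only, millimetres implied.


translate([110, 448, 0]) cube([94, 94, 1558]);
translate([1940, 448, 0]) cube([94, 94, 1558]);
translate([204, 448, 273]) cube([1736, 94, 74]);
translate([204, 448, 1316]) cube([1736, 94, 74]);
translate([362, 542, 113]) cube([105, 17, 1499]);
translate([625, 542, 113]) cube([105, 17, 1499]);
translate([888, 542, 113]) cube([105, 17, 1499]);
translate([1151, 542, 113]) cube([105, 17, 1499]);
translate([1414, 542, 113]) cube([105, 17, 1499]);
translate([1677, 542, 113]) cube([105, 17, 1499]);


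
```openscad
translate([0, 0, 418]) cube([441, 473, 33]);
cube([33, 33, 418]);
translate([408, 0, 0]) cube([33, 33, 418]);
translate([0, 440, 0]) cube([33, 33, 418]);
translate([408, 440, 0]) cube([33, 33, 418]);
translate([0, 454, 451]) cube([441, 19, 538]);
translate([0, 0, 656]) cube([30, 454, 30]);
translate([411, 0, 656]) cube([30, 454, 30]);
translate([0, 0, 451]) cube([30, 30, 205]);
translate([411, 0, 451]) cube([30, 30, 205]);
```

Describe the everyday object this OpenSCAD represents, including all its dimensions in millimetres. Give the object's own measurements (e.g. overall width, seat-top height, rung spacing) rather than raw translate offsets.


A chair. The seat is a 441×473×33 mm slab with its top at z = 451 mm, on four 33×33 mm corner legs (flush with the seat edges, standing on z = 0). A flat backrest 19 mm thick, 538 mm tall, spans the full seat width and rises from the seat top along its +y edge, rear face flush with the rear of the seat. Two armrests of 30×30 mm section run along each side from the seat's front edge to the front of the backrest, top faces 235 mm above the seat top and outer faces flush with the seat's x-edges; a 30×30 mm post under the front of each armrest stands on the seat at the front corner.


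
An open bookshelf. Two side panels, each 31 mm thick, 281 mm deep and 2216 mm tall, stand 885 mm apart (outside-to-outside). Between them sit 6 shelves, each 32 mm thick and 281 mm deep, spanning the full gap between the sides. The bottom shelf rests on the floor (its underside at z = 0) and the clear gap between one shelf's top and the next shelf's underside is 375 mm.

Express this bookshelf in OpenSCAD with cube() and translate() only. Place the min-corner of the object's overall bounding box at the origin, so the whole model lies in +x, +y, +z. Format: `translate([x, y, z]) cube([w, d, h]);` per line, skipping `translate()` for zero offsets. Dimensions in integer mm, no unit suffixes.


cube([31, 281, 2216]);
translate([854, 0, 0]) cube([31, 281, 2216]);
translate([31, 0, 0]) cube([823, 281, 32]);
translate([31, 0, 407]) cube([823, 281, 32]);
translate([31, 0, 814]) cube([823, 281, 32]);
translate([31, 0, 1221]) cube([823, 281, 32]);
translate([31, 0, 1628]) cube([823, 281, 32]);
translate([31, 0, 2035]) cube([823, 281, 32]);


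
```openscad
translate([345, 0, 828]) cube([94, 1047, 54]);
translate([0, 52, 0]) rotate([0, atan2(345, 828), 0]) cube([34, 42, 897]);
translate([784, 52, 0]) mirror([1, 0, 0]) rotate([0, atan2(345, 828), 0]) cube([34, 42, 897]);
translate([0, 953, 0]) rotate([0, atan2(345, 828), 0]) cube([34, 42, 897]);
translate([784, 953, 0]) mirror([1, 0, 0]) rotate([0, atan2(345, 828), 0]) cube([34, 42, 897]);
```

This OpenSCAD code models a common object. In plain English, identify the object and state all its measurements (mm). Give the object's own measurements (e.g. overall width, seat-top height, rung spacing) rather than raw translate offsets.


A sawhorse. A 94×1047×54 mm beam (x, y, z) sits on two A-frame leg pairs. Each pair is two raked legs of 34×42 mm section (42 mm along y) splaying symmetrically in x. Each leg rises 828 mm vertically over 345 mm of horizontal reach and is 897 mm long along its own axis. Every leg's outer bottom edge rests on the floor and its outer top edge meets a bottom edge of the beam — the left legs (tilting toward +x) meet the beam's −x bottom edge, the right legs (their mirror images, tilting toward −x) meet its +x bottom edge — so the leg tops tuck under the beam, the beam's underside is 828 mm above the floor, and the feet are 784 mm apart outside-to-outside with the beam centred between them. The two leg pairs are set in 52 mm from either end of the beam.


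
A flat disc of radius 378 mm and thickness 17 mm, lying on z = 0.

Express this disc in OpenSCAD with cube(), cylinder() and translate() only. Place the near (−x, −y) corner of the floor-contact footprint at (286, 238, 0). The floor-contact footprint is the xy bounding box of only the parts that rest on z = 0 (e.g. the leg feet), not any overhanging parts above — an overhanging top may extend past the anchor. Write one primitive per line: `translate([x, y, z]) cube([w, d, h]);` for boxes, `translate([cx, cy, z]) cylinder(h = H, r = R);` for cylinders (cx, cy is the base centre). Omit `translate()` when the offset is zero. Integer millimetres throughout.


translate([664, 616, 0]) cylinder(h = 17, r = 378);


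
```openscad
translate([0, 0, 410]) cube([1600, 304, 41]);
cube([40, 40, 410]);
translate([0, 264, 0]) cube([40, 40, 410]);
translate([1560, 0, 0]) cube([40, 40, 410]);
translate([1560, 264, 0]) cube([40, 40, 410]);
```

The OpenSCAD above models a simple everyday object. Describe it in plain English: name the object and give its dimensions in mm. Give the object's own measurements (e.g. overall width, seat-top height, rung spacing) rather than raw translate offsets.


A bench: a 1600×304 mm seat slab, 41 mm thick, top at z = 451 mm, on four 40×40 mm square legs flush with the seat corners and standing on z = 0.


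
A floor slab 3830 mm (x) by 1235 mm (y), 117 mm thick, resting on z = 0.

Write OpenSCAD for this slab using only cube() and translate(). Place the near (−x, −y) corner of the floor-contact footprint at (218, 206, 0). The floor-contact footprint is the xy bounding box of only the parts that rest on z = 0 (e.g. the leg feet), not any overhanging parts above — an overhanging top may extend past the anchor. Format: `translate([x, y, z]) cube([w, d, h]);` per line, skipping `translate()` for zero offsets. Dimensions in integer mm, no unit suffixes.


translate([218, 206, 0]) cube([3830, 1235, 117]);


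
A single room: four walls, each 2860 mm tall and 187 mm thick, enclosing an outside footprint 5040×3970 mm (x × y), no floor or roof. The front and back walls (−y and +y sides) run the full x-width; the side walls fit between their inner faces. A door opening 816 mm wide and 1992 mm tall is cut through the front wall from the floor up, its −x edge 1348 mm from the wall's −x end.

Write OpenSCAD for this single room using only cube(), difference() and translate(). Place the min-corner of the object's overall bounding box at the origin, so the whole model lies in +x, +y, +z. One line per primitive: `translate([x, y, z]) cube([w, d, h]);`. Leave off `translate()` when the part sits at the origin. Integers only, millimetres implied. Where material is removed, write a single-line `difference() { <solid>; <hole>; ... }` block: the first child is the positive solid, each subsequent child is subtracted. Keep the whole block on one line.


difference() { cube([5040, 187, 2860]); translate([1348, 0, 0]) cube([816, 187, 1992]); }
translate([0, 3783, 0]) cube([5040, 187, 2860]);
translate([0, 187, 0]) cube([187, 3596, 2860]);
translate([4853, 187, 0]) cube([187, 3596, 2860]);


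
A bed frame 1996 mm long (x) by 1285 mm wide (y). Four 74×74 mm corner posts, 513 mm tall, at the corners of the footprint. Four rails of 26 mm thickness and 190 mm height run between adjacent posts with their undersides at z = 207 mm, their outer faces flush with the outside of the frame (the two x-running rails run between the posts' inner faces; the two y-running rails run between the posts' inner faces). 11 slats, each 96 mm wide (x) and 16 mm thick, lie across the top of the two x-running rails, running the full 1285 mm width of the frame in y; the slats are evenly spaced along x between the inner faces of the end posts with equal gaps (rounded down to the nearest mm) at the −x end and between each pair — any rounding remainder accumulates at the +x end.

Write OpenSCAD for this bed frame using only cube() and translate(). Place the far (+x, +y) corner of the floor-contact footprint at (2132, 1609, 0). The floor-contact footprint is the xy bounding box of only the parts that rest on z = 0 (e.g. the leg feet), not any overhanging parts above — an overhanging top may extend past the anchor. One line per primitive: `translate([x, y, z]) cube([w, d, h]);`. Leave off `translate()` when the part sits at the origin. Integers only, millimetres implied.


// slat z = rail_z + rail_h = 207 + 190 = 397
// slat gap = ⌊(1848 − 11·96) / 12⌋ = 66
translate([136, 324, 0]) cube([74, 74, 513]);
translate([136, 1535, 0]) cube([74, 74, 513]);
translate([2058, 324, 0]) cube([74, 74, 513]);
translate([2058, 1535, 0]) cube([74, 74, 513]);
translate([210, 324, 207]) cube([1848, 26, 190]);
translate([210, 1583, 207]) cube([1848, 26, 190]);
translate([136, 398, 207]) cube([26, 1137, 190]);
translate([2106, 398, 207]) cube([26, 1137, 190]);
translate([276, 324, 397]) cube([96, 1285, 16]);
translate([438, 324, 397]) cube([96, 1285, 16]);
translate([600, 324, 397]) cube([96, 1285, 16]);
translate([762, 324, 397]) cube([96, 1285, 16]);
translate([924, 324, 397]) cube([96, 1285, 16]);
translate([1086, 324, 397]) cube([96, 1285, 16]);
translate([1248, 324, 397]) cube([96, 1285, 16]);
translate([1410, 324, 397]) cube([96, 1285, 16]);
translate([1572, 324, 397]) cube([96, 1285, 16]);
translate([1734, 324, 397]) cube([96, 1285, 16]);
translate([1896, 324, 397]) cube([96, 1285, 16]);


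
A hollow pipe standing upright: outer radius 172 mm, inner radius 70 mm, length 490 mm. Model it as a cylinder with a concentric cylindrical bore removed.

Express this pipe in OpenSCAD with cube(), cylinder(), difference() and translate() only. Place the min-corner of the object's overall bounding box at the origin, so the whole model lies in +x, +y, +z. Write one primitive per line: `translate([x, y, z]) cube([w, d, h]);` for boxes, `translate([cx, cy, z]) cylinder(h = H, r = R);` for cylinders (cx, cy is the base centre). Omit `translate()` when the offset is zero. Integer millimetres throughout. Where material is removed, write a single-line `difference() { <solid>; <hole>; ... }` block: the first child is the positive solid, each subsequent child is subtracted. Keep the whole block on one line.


difference() { translate([172, 172, 0]) cylinder(h = 490, r = 172); translate([172, 172, 0]) cylinder(h = 490, r = 70); }


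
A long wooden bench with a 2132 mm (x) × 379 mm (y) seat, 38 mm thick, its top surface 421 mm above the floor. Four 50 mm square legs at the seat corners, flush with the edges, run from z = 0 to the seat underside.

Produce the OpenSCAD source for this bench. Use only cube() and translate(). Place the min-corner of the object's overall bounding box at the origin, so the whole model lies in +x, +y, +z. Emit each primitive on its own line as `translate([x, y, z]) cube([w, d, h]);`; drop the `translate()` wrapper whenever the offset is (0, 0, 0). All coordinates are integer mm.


// leg_h = 421 − 38 = 383
translate([0, 0, 383]) cube([2132, 379, 38]);
cube([50, 50, 383]);
translate([0, 329, 0]) cube([50, 50, 383]);
translate([2082, 0, 0]) cube([50, 50, 383]);
translate([2082, 329, 0]) cube([50, 50, 383]);


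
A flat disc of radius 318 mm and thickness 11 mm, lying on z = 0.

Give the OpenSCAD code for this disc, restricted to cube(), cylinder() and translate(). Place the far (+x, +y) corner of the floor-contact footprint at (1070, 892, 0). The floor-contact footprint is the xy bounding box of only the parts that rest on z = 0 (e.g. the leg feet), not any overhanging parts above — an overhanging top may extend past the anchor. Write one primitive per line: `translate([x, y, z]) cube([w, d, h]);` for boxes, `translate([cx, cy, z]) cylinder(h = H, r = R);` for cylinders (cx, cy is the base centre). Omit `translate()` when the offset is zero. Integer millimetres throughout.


translate([752, 574, 0]) cylinder(h = 11, r = 318);


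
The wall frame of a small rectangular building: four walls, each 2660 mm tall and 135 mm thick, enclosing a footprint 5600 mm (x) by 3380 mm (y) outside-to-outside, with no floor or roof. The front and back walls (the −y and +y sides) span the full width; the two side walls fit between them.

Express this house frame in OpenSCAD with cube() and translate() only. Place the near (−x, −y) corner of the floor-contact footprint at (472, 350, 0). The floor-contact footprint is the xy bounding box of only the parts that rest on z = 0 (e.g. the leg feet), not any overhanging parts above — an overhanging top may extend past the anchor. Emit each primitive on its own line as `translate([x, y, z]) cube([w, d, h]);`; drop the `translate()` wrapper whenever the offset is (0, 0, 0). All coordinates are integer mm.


translate([472, 350, 0]) cube([5600, 135, 2660]);
translate([472, 3595, 0]) cube([5600, 135, 2660]);
translate([472, 485, 0]) cube([135, 3110, 2660]);
translate([5937, 485, 0]) cube([135, 3110, 2660]);


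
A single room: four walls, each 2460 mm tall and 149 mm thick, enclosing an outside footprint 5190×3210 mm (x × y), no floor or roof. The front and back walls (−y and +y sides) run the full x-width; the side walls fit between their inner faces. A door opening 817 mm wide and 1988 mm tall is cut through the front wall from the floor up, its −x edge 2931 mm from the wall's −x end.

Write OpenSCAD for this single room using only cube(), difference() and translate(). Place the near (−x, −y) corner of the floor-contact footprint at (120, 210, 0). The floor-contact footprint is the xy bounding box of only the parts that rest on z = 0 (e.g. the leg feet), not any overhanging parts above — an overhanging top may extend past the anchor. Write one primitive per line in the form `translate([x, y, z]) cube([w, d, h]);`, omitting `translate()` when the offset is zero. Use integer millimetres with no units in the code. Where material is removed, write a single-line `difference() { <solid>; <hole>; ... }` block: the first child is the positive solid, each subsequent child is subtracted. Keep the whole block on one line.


difference() { translate([120, 210, 0]) cube([5190, 149, 2460]); translate([3051, 210, 0]) cube([817, 149, 1988]); }
translate([120, 3271, 0]) cube([5190, 149, 2460]);
translate([120, 359, 0]) cube([149, 2912, 2460]);
translate([5161, 359, 0]) cube([149, 2912, 2460]);


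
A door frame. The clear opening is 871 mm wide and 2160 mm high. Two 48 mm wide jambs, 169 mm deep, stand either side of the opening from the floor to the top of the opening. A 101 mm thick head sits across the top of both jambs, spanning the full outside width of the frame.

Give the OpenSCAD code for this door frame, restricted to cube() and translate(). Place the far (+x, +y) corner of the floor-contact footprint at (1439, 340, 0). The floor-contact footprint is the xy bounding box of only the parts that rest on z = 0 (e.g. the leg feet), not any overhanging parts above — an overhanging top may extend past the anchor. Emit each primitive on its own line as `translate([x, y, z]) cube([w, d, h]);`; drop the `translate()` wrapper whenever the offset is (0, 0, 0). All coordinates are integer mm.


translate([472, 171, 0]) cube([48, 169, 2160]);
translate([1391, 171, 0]) cube([48, 169, 2160]);
translate([472, 171, 2160]) cube([967, 169, 101]);


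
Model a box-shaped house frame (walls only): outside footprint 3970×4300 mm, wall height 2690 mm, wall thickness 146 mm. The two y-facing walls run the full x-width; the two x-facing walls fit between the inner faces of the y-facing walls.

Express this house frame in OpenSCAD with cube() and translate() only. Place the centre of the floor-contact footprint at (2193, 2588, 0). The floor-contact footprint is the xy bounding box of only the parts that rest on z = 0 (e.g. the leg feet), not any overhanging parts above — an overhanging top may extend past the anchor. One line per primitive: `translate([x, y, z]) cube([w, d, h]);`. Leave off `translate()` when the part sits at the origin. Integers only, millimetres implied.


translate([208, 438, 0]) cube([3970, 146, 2690]);
translate([208, 4592, 0]) cube([3970, 146, 2690]);
translate([208, 584, 0]) cube([146, 4008, 2690]);
translate([4032, 584, 0]) cube([146, 4008, 2690]);


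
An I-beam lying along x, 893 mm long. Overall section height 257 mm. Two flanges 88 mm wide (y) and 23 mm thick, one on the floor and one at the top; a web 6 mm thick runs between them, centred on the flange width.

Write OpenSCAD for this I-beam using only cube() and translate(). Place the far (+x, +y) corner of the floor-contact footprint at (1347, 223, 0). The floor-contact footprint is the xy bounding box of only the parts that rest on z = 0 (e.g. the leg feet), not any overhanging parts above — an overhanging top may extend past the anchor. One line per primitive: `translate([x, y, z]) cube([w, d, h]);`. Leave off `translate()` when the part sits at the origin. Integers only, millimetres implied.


translate([454, 135, 0]) cube([893, 88, 23]);
translate([454, 176, 23]) cube([893, 6, 211]);
translate([454, 135, 234]) cube([893, 88, 23]);


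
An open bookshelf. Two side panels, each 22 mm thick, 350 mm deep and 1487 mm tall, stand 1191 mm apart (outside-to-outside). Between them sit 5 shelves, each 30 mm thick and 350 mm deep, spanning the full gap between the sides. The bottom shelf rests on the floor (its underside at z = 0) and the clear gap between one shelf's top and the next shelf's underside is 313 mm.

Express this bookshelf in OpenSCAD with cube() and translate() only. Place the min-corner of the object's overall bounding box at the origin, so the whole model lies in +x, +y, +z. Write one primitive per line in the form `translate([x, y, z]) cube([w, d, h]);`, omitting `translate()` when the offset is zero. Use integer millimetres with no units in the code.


cube([22, 350, 1487]);
translate([1169, 0, 0]) cube([22, 350, 1487]);
translate([22, 0, 0]) cube([1147, 350, 30]);
translate([22, 0, 343]) cube([1147, 350, 30]);
translate([22, 0, 686]) cube([1147, 350, 30]);
translate([22, 0, 1029]) cube([1147, 350, 30]);
translate([22, 0, 1372]) cube([1147, 350, 30]);


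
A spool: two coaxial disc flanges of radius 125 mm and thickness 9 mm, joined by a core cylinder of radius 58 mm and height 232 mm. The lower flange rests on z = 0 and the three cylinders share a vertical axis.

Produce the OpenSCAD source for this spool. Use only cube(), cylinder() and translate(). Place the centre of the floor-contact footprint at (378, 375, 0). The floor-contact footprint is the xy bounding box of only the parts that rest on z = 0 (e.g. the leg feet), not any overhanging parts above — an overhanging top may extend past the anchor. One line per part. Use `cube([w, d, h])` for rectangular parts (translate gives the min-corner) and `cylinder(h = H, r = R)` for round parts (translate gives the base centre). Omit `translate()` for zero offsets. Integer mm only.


translate([378, 375, 0]) cylinder(h = 9, r = 125);
translate([378, 375, 9]) cylinder(h = 232, r = 58);
translate([378, 375, 241]) cylinder(h = 9, r = 125);
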